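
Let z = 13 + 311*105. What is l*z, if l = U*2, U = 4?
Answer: 261344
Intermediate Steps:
l = 8 (l = 4*2 = 8)
z = 32668 (z = 13 + 32655 = 32668)
l*z = 8*32668 = 261344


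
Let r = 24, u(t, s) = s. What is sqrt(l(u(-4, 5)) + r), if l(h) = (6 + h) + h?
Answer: 2*sqrt(10) ≈ 6.3246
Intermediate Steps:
l(h) = 6 + 2*h
sqrt(l(u(-4, 5)) + r) = sqrt((6 + 2*5) + 24) = sqrt((6 + 10) + 24) = sqrt(16 + 24) = sqrt(40) = 2*sqrt(10)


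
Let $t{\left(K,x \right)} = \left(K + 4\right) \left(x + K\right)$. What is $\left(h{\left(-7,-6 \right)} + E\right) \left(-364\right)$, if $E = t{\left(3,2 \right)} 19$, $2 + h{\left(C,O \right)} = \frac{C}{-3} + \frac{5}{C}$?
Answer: $- \frac{725764}{3} \approx -2.4192 \cdot 10^{5}$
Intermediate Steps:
$h{\left(C,O \right)} = -2 + \frac{5}{C} - \frac{C}{3}$ ($h{\left(C,O \right)} = -2 + \left(\frac{C}{-3} + \frac{5}{C}\right) = -2 + \left(C \left(- \frac{1}{3}\right) + \frac{5}{C}\right) = -2 - \left(- \frac{5}{C} + \frac{C}{3}\right) = -2 + \frac{5}{C} - \frac{C}{3}$)
$t{\left(K,x \right)} = \left(4 + K\right) \left(K + x\right)$
$E = 665$ ($E = \left(3^{2} + 4 \cdot 3 + 4 \cdot 2 + 3 \cdot 2\right) 19 = \left(9 + 12 + 8 + 6\right) 19 = 35 \cdot 19 = 665$)
$\left(h{\left(-7,-6 \right)} + E\right) \left(-364\right) = \left(\left(-2 + \frac{5}{-7} - - \frac{7}{3}\right) + 665\right) \left(-364\right) = \left(\left(-2 + 5 \left(- \frac{1}{7}\right) + \frac{7}{3}\right) + 665\right) \left(-364\right) = \left(\left(-2 - \frac{5}{7} + \frac{7}{3}\right) + 665\right) \left(-364\right) = \left(- \frac{8}{21} + 665\right) \left(-364\right) = \frac{13957}{21} \left(-364\right) = - \frac{725764}{3}$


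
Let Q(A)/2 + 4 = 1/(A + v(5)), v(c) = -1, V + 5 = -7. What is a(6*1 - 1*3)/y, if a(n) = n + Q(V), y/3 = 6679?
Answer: -67/260481 ≈ -0.00025722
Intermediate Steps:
y = 20037 (y = 3*6679 = 20037)
V = -12 (V = -5 - 7 = -12)
Q(A) = -8 + 2/(-1 + A) (Q(A) = -8 + 2/(A - 1) = -8 + 2/(-1 + A))
a(n) = -106/13 + n (a(n) = n + 2*(5 - 4*(-12))/(-1 - 12) = n + 2*(5 + 48)/(-13) = n + 2*(-1/13)*53 = n - 106/13 = -106/13 + n)
a(6*1 - 1*3)/y = (-106/13 + (6*1 - 1*3))/20037 = (-106/13 + (6 - 3))*(1/20037) = (-106/13 + 3)*(1/20037) = -67/13*1/20037 = -67/260481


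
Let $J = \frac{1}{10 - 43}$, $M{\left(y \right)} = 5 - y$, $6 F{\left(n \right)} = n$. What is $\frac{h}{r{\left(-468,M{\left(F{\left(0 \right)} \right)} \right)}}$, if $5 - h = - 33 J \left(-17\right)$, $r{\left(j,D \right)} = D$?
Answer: $\frac{22}{5} \approx 4.4$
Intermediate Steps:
$F{\left(n \right)} = \frac{n}{6}$
$J = - \frac{1}{33}$ ($J = \frac{1}{-33} = - \frac{1}{33} \approx -0.030303$)
$h = 22$ ($h = 5 - \left(-33\right) \left(- \frac{1}{33}\right) \left(-17\right) = 5 - 1 \left(-17\right) = 5 - -17 = 5 + 17 = 22$)
$\frac{h}{r{\left(-468,M{\left(F{\left(0 \right)} \right)} \right)}} = \frac{22}{5 - \frac{1}{6} \cdot 0} = \frac{22}{5 - 0} = \frac{22}{5 + 0} = \frac{22}{5}$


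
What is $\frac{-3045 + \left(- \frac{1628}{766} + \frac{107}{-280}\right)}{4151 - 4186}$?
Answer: $\frac{326814701}{3753400} \approx 87.072$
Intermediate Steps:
$\frac{-3045 + \left(- \frac{1628}{766} + \frac{107}{-280}\right)}{4151 - 4186} = \frac{-3045 + \left(\left(-1628\right) \frac{1}{766} + 107 \left(- \frac{1}{280}\right)\right)}{-35} = \left(-3045 - \frac{268901}{107240}\right) \left(- \frac{1}{35}\right) = \left(- \frac{326814701}{107240}\right) \left(- \frac{1}{35}\right) = \frac{326814701}{3753400}$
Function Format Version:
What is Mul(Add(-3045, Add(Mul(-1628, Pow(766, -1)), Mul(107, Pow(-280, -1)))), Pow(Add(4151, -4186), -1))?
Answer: Rational(326814701, 3753400) ≈ 87.072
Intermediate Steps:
Mul(Add(-3045, Add(Mul(-1628, Pow(766, -1)), Mul(107, Pow(-280, -1)))), Pow(Add(4151, -4186), -1)) = Mul(Add(-3045, Add(Mul(-1628, Rational(1, 766)), Mul(107, Rational(-1, 280)))), Pow(-35, -1)) = Mul(Add(-3045, Add(Rational(-814, 383), Rational(-107, 280))), Rational(-1, 35)) = Mul(Add(-3045, Rational(-268901, 107240)), Rational(-1, 35)) = Mul(Rational(-326814701, 107240), Rational(-1, 35)) = Rational(326814701, 3753400)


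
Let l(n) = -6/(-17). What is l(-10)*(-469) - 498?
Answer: -11280/17 ≈ -663.53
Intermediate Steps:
l(n) = 6/17 (l(n) = -6*(-1/17) = 6/17)
l(-10)*(-469) - 498 = (6/17)*(-469) - 498 = -2814/17 - 498 = -11280/17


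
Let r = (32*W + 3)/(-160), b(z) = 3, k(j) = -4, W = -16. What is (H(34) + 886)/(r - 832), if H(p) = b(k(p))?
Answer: -142240/132611 ≈ -1.0726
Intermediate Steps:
H(p) = 3
r = 509/160 (r = (32*(-16) + 3)/(-160) = (-512 + 3)*(-1/160) = -509*(-1/160) = 509/160 ≈ 3.1813)
(H(34) + 886)/(r - 832) = (3 + 886)/(509/160 - 832) = 889/(-132611/160) = 889*(-160/132611) = -142240/132611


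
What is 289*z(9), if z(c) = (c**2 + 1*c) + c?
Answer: 28611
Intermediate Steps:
z(c) = c**2 + 2*c (z(c) = (c**2 + c) + c = (c + c**2) + c = c**2 + 2*c)
289*z(9) = 289*(9*(2 + 9)) = 289*(9*11) = 289*99 = 28611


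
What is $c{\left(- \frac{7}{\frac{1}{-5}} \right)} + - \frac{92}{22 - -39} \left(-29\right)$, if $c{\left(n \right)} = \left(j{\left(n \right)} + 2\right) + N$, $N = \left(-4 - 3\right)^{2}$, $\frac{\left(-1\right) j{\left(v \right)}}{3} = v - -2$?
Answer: $- \frac{992}{61} \approx -16.262$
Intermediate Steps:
$j{\left(v \right)} = -6 - 3 v$ ($j{\left(v \right)} = - 3 \left(v - -2\right) = - 3 \left(v + 2\right) = - 3 \left(2 + v\right) = -6 - 3 v$)
$N = 49$ ($N = \left(-7\right)^{2} = 49$)
$c{\left(n \right)} = 45 - 3 n$ ($c{\left(n \right)} = \left(\left(-6 - 3 n\right) + 2\right) + 49 = \left(-4 - 3 n\right) + 49 = 45 - 3 n$)
$c{\left(- \frac{7}{\frac{1}{-5}} \right)} + - \frac{92}{22 - -39} \left(-29\right) = \left(45 - 3 \left(- \frac{7}{\frac{1}{-5}}\right)\right) + - \frac{92}{22 - -39} \left(-29\right) = \left(45 - 3 \left(- \frac{7}{- \frac{1}{5}}\right)\right) + - \frac{92}{22 + 39} \left(-29\right) = \left(45 - 3 \left(\left(-7\right) \left(-5\right)\right)\right) + - \frac{92}{61} \left(-29\right) = \left(45 - 105\right) + \left(-92\right) \frac{1}{61} \left(-29\right) = \left(45 - 105\right) - - \frac{2668}{61} = -60 + \frac{2668}{61} = - \frac{992}{61}$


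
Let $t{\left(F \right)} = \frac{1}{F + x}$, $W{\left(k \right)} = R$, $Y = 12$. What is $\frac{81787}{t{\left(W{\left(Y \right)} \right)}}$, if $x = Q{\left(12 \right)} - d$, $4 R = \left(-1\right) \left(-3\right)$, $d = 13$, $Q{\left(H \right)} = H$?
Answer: $- \frac{81787}{4} \approx -20447.0$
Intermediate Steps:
$R = \frac{3}{4}$ ($R = \frac{\left(-1\right) \left(-3\right)}{4} = \frac{1}{4} \cdot 3 = \frac{3}{4} \approx 0.75$)
$x = -1$ ($x = 12 - 13 = -1$)
$W{\left(k \right)} = \frac{3}{4}$
$t{\left(F \right)} = \frac{1}{-1 + F}$ ($t{\left(F \right)} = \frac{1}{F - 1} = \frac{1}{-1 + F}$)
$\frac{81787}{t{\left(W{\left(Y \right)} \right)}} = \frac{81787}{\frac{1}{-1 + \frac{3}{4}}} = \frac{81787}{\frac{1}{- \frac{1}{4}}} = \frac{81787}{-4} = 81787 \left(- \frac{1}{4}\right) = - \frac{81787}{4}$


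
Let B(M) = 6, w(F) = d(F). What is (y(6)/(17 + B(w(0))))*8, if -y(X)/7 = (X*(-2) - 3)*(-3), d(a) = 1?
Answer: -2520/23 ≈ -109.57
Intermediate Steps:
w(F) = 1
y(X) = -63 - 42*X (y(X) = -7*(X*(-2) - 3)*(-3) = -7*(-2*X - 3)*(-3) = -7*(-3 - 2*X)*(-3) = -7*(9 + 6*X) = -63 - 42*X)
(y(6)/(17 + B(w(0))))*8 = ((-63 - 42*6)/(17 + 6))*8 = ((-63 - 252)/23)*8 = ((1/23)*(-315))*8 = -315/23*8 = -2520/23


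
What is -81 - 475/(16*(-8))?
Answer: -9893/128 ≈ -77.289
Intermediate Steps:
-81 - 475/(16*(-8)) = -81 - 475/(-128) = -81 - 475*(-1)/128 = -81 - 19*(-25/128) = -81 + 475/128 = -9893/128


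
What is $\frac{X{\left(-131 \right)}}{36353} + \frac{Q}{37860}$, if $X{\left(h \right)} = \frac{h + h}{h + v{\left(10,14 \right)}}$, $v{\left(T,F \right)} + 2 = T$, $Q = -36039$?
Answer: $- \frac{53711850007}{56429307780} \approx -0.95184$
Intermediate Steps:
$v{\left(T,F \right)} = -2 + T$
$X{\left(h \right)} = \frac{2 h}{8 + h}$ ($X{\left(h \right)} = \frac{h + h}{h + \left(-2 + 10\right)} = \frac{2 h}{h + 8} = \frac{2 h}{8 + h}$)
$\frac{X{\left(-131 \right)}}{36353} + \frac{Q}{37860} = \frac{2 \left(-131\right) \frac{1}{8 - 131}}{36353} - \frac{36039}{37860} = 2 \left(-131\right) \frac{1}{-123} \cdot \frac{1}{36353} - \frac{12013}{12620} = 2 \left(-131\right) \left(- \frac{1}{123}\right) \frac{1}{36353} - \frac{12013}{12620} = \frac{262}{123} \cdot \frac{1}{36353} - \frac{12013}{12620} = \frac{262}{4471419} - \frac{12013}{12620} = - \frac{53711850007}{56429307780}$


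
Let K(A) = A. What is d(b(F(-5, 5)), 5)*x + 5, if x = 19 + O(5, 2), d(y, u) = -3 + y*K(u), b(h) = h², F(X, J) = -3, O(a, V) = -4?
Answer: 635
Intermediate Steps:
d(y, u) = -3 + u*y (d(y, u) = -3 + y*u = -3 + u*y)
x = 15 (x = 19 - 4 = 15)
d(b(F(-5, 5)), 5)*x + 5 = (-3 + 5*(-3)²)*15 + 5 = (-3 + 5*9)*15 + 5 = (-3 + 45)*15 + 5 = 42*15 + 5 = 630 + 5 = 635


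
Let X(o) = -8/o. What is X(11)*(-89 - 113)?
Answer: 1616/11 ≈ 146.91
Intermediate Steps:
X(11)*(-89 - 113) = (-8/11)*(-89 - 113) = -8*1/11*(-202) = -8/11*(-202) = 1616/11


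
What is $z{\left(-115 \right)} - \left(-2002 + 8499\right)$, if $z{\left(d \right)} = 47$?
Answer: $-6450$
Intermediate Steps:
$z{\left(-115 \right)} - \left(-2002 + 8499\right) = 47 - \left(-2002 + 8499\right) = 47 - 6497 = -6450$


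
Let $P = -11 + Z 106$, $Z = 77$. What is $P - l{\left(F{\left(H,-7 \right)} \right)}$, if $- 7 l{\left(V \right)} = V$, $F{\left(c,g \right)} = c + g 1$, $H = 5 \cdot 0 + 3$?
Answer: $\frac{57053}{7} \approx 8150.4$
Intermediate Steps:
$H = 3$ ($H = 0 + 3 = 3$)
$F{\left(c,g \right)} = c + g$
$l{\left(V \right)} = - \frac{V}{7}$
$P = 8151$ ($P = -11 + 77 \cdot 106 = -11 + 8162 = 8151$)
$P - l{\left(F{\left(H,-7 \right)} \right)} = 8151 - - \frac{3 - 7}{7} = 8151 - \left(- \frac{1}{7}\right) \left(-4\right) = 8151 - \frac{4}{7} = \frac{57053}{7}$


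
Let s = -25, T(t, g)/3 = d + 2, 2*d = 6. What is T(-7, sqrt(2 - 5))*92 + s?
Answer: 1355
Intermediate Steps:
d = 3 (d = (1/2)*6 = 3)
T(t, g) = 15 (T(t, g) = 3*(3 + 2) = 3*5 = 15)
T(-7, sqrt(2 - 5))*92 + s = 15*92 - 25 = 1380 - 25 = 1355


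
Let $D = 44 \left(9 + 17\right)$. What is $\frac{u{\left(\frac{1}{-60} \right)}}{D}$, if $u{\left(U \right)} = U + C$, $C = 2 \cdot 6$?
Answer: $\frac{719}{68640} \approx 0.010475$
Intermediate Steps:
$C = 12$
$u{\left(U \right)} = 12 + U$ ($u{\left(U \right)} = U + 12 = 12 + U$)
$D = 1144$ ($D = 44 \cdot 26 = 1144$)
$\frac{u{\left(\frac{1}{-60} \right)}}{D} = \frac{12 + \frac{1}{-60}}{1144} = \left(12 - \frac{1}{60}\right) \frac{1}{1144} = \frac{719}{60} \cdot \frac{1}{1144} = \frac{719}{68640}$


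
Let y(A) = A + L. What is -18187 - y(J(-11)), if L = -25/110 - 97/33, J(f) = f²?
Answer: -109829/6 ≈ -18305.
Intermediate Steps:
L = -19/6 (L = -25*1/110 - 97*1/33 = -5/22 - 97/33 = -19/6 ≈ -3.1667)
y(A) = -19/6 + A (y(A) = A - 19/6 = -19/6 + A)
-18187 - y(J(-11)) = -18187 - (-19/6 + (-11)²) = -18187 - (-19/6 + 121) = -18187 - 1*707/6 = -18187 - 707/6 = -109829/6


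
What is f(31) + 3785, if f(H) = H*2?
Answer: 3847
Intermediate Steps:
f(H) = 2*H
f(31) + 3785 = 2*31 + 3785 = 62 + 3785 = 3847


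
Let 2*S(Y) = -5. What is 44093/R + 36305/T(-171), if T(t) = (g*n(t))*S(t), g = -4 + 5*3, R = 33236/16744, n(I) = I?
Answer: 49614719548/2232747 ≈ 22221.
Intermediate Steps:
S(Y) = -5/2 (S(Y) = (1/2)*(-5) = -5/2)
R = 1187/598 (R = 33236*(1/16744) = 1187/598 ≈ 1.9849)
g = 11 (g = -4 + 15 = 11)
T(t) = -55*t/2 (T(t) = (11*t)*(-5/2) = -55*t/2)
44093/R + 36305/T(-171) = 44093/(1187/598) + 36305/((-55/2*(-171))) = 44093*(598/1187) + 36305/(9405/2) = 26367614/1187 + 36305*(2/9405) = 26367614/1187 + 14522/1881 = 49614719548/2232747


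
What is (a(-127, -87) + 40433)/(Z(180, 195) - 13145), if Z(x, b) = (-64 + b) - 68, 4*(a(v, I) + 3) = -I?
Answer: -161807/52328 ≈ -3.0922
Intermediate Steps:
a(v, I) = -3 - I/4 (a(v, I) = -3 + (-I)/4 = -3 - I/4)
Z(x, b) = -132 + b
(a(-127, -87) + 40433)/(Z(180, 195) - 13145) = ((-3 - 1/4*(-87)) + 40433)/((-132 + 195) - 13145) = ((-3 + 87/4) + 40433)/(63 - 13145) = (75/4 + 40433)/(-13082) = (161807/4)*(-1/13082) = -161807/52328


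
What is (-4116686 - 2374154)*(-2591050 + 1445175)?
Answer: 7437691285000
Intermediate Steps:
(-4116686 - 2374154)*(-2591050 + 1445175) = -6490840*(-1145875) = 7437691285000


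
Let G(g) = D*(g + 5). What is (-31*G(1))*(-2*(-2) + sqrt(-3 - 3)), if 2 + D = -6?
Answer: 5952 + 1488*I*sqrt(6) ≈ 5952.0 + 3644.8*I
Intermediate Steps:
D = -8 (D = -2 - 6 = -8)
G(g) = -40 - 8*g (G(g) = -8*(g + 5) = -8*(5 + g) = -40 - 8*g)
(-31*G(1))*(-2*(-2) + sqrt(-3 - 3)) = (-31*(-40 - 8*1))*(-2*(-2) + sqrt(-3 - 3)) = (-31*(-40 - 8))*(4 + sqrt(-6)) = (-31*(-48))*(4 + I*sqrt(6)) = 1488*(4 + I*sqrt(6)) = 5952 + 1488*I*sqrt(6)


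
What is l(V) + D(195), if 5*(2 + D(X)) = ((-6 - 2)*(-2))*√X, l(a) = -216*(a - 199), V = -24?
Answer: 48166 + 16*√195/5 ≈ 48211.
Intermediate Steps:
l(a) = 42984 - 216*a (l(a) = -216*(-199 + a) = 42984 - 216*a)
D(X) = -2 + 16*√X/5 (D(X) = -2 + (((-6 - 2)*(-2))*√X)/5 = -2 + ((-8*(-2))*√X)/5 = -2 + (16*√X)/5 = -2 + 16*√X/5)
l(V) + D(195) = (42984 - 216*(-24)) + (-2 + 16*√195/5) = (42984 + 5184) + (-2 + 16*√195/5) = 48168 + (-2 + 16*√195/5) = 48166 + 16*√195/5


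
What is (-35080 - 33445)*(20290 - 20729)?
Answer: 30082475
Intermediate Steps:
(-35080 - 33445)*(20290 - 20729) = -68525*(-439) = 30082475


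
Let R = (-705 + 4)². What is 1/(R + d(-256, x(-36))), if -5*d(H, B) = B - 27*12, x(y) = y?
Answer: 1/491473 ≈ 2.0347e-6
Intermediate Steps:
d(H, B) = 324/5 - B/5 (d(H, B) = -(B - 27*12)/5 = -(B - 324)/5 = -(-324 + B)/5 = 324/5 - B/5)
R = 491401 (R = (-701)² = 491401)
1/(R + d(-256, x(-36))) = 1/(491401 + (324/5 - ⅕*(-36))) = 1/(491401 + (324/5 + 36/5)) = 1/(491401 + 72) = 1/491473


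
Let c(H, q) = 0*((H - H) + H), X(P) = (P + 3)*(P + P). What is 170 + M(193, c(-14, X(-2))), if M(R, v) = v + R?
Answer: 363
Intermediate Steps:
X(P) = 2*P*(3 + P) (X(P) = (3 + P)*(2*P) = 2*P*(3 + P))
c(H, q) = 0 (c(H, q) = 0*(0 + H) = 0*H = 0)
M(R, v) = R + v
170 + M(193, c(-14, X(-2))) = 170 + (193 + 0) = 170 + 193 = 363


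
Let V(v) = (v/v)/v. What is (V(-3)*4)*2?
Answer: -8/3 ≈ -2.6667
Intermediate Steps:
V(v) = 1/v
(V(-3)*4)*2 = (4/(-3))*2 = -⅓*4*2 = -4/3*2 = -8/3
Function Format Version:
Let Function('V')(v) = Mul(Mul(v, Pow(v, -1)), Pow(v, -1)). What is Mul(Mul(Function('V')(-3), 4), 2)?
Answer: Rational(-8, 3) ≈ -2.6667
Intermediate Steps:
Function('V')(v) = Pow(v, -1) (Function('V')(v) = Mul(1, Pow(v, -1)) = Pow(v, -1))
Mul(Mul(Function('V')(-3), 4), 2) = Mul(Mul(Pow(-3, -1), 4), 2) = Mul(Mul(Rational(-1, 3), 4), 2) = Mul(Rational(-4, 3), 2) = Rational(-8, 3)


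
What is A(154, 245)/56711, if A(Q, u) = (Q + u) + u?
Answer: 644/56711 ≈ 0.011356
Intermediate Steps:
A(Q, u) = Q + 2*u
A(154, 245)/56711 = (154 + 2*245)/56711 = (154 + 490)*(1/56711) = 644*(1/56711) = 644/56711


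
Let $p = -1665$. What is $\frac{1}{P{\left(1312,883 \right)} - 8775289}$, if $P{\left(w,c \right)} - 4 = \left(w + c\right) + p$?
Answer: $- \frac{1}{8774755} \approx -1.1396 \cdot 10^{-7}$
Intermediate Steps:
$P{\left(w,c \right)} = -1661 + c + w$ ($P{\left(w,c \right)} = 4 - \left(1665 - c - w\right) = 4 + \left(-1665 + c + w\right) = -1661 + c + w$)
$\frac{1}{P{\left(1312,883 \right)} - 8775289} = \frac{1}{\left(-1661 + 883 + 1312\right) - 8775289} = \frac{1}{534 - 8775289} = \frac{1}{-8774755} = - \frac{1}{8774755}$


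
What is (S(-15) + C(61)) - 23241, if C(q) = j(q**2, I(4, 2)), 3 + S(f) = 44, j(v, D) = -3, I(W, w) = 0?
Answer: -23203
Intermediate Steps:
S(f) = 41 (S(f) = -3 + 44 = 41)
C(q) = -3
(S(-15) + C(61)) - 23241 = (41 - 3) - 23241 = 38 - 23241 = -23203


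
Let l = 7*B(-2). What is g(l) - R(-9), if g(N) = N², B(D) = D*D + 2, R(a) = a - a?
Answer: 1764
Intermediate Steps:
R(a) = 0
B(D) = 2 + D² (B(D) = D² + 2 = 2 + D²)
l = 42 (l = 7*(2 + (-2)²) = 7*(2 + 4) = 7*6 = 42)
g(l) - R(-9) = 42² - 1*0 = 1764 + 0 = 1764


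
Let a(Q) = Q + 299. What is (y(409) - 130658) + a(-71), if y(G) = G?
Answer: -130021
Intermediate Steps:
a(Q) = 299 + Q
(y(409) - 130658) + a(-71) = (409 - 130658) + (299 - 71) = -130249 + 228 = -130021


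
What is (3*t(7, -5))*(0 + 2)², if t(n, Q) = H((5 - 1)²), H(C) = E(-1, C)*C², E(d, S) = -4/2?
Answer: -6144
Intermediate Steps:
E(d, S) = -2 (E(d, S) = -4*½ = -2)
H(C) = -2*C²
t(n, Q) = -512 (t(n, Q) = -2*(5 - 1)⁴ = -2*(4²)² = -2*16² = -2*256 = -512)
(3*t(7, -5))*(0 + 2)² = (3*(-512))*(0 + 2)² = -1536*2² = -1536*4 = -6144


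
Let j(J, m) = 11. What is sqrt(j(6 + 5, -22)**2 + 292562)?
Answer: sqrt(292683) ≈ 541.00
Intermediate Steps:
sqrt(j(6 + 5, -22)**2 + 292562) = sqrt(11**2 + 292562) = sqrt(121 + 292562) = sqrt(292683)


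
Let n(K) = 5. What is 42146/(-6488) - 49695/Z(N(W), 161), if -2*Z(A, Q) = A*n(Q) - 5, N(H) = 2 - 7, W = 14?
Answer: -10768445/3244 ≈ -3319.5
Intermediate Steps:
N(H) = -5
Z(A, Q) = 5/2 - 5*A/2 (Z(A, Q) = -(A*5 - 5)/2 = -(5*A - 5)/2 = -(-5 + 5*A)/2 = 5/2 - 5*A/2)
42146/(-6488) - 49695/Z(N(W), 161) = 42146/(-6488) - 49695/(5/2 - 5/2*(-5)) = 42146*(-1/6488) - 49695/(5/2 + 25/2) = -21073/3244 - 49695/15 = -21073/3244 - 49695*1/15 = -21073/3244 - 3313 = -10768445/3244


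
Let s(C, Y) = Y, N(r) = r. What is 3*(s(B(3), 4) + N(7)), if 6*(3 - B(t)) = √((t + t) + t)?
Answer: 33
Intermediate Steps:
B(t) = 3 - √3*√t/6 (B(t) = 3 - √((t + t) + t)/6 = 3 - √(2*t + t)/6 = 3 - √3*√t/6)
3*(s(B(3), 4) + N(7)) = 3*(4 + 7) = 3*11 = 33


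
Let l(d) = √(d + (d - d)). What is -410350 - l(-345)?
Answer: -410350 - I*√345 ≈ -4.1035e+5 - 18.574*I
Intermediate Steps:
l(d) = √d (l(d) = √(d + 0) = √d)
-410350 - l(-345) = -410350 - √(-345) = -410350 - I*√345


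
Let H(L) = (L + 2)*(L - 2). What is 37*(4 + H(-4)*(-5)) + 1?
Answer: -2071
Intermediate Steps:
H(L) = (-2 + L)*(2 + L) (H(L) = (2 + L)*(-2 + L) = (-2 + L)*(2 + L))
37*(4 + H(-4)*(-5)) + 1 = 37*(4 + (-4 + (-4)²)*(-5)) + 1 = 37*(4 + (-4 + 16)*(-5)) + 1 = 37*(4 + 12*(-5)) + 1 = 37*(4 - 60) + 1 = 37*(-56) + 1 = -2072 + 1 = -2071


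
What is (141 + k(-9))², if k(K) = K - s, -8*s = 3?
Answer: 1121481/64 ≈ 17523.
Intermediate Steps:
s = -3/8 (s = -⅛*3 = -3/8 ≈ -0.37500)
k(K) = 3/8 + K (k(K) = K - 1*(-3/8) = K + 3/8 = 3/8 + K)
(141 + k(-9))² = (141 + (3/8 - 9))² = (141 - 69/8)² = (1059/8)² = 1121481/64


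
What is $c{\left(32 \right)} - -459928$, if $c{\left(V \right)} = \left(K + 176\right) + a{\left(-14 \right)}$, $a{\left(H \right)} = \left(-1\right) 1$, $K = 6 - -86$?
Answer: $460195$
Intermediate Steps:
$K = 92$ ($K = 6 + 86 = 92$)
$a{\left(H \right)} = -1$
$c{\left(V \right)} = 267$ ($c{\left(V \right)} = \left(92 + 176\right) - 1 = 268 - 1 = 267$)
$c{\left(32 \right)} - -459928 = 267 - -459928 = 267 + 459928 = 460195$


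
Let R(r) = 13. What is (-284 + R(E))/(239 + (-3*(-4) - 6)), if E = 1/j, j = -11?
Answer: -271/245 ≈ -1.1061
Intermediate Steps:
E = -1/11 (E = 1/(-11) = -1/11 ≈ -0.090909)
(-284 + R(E))/(239 + (-3*(-4) - 6)) = (-284 + 13)/(239 + (-3*(-4) - 6)) = -271/(239 + (12 - 6)) = -271/(239 + 6) = -271/245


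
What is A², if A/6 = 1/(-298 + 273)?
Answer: 36/625 ≈ 0.057600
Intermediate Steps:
A = -6/25 (A = 6/(-298 + 273) = 6/(-25) = 6*(-1/25) = -6/25 ≈ -0.24000)
A² = (-6/25)² = 36/625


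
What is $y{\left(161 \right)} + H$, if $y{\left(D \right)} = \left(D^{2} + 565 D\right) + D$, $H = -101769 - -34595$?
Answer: $49873$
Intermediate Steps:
$H = -67174$ ($H = -101769 + 34595 = -67174$)
$y{\left(D \right)} = D^{2} + 566 D$
$y{\left(161 \right)} + H = 161 \left(566 + 161\right) - 67174 = 161 \cdot 727 - 67174 = 117047 - 67174 = 49873$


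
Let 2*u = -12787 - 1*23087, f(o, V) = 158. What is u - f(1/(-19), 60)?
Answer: -18095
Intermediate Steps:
u = -17937 (u = (-12787 - 1*23087)/2 = (-12787 - 23087)/2 = (1/2)*(-35874) = -17937)
u - f(1/(-19), 60) = -17937 - 1*158 = -17937 - 158 = -18095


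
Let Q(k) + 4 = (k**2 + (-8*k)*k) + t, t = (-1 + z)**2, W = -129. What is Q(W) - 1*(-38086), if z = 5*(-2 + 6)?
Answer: -78044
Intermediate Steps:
z = 20 (z = 5*4 = 20)
t = 361 (t = (-1 + 20)**2 = 19**2 = 361)
Q(k) = 357 - 7*k**2 (Q(k) = -4 + ((k**2 + (-8*k)*k) + 361) = -4 + ((k**2 - 8*k**2) + 361) = -4 + (-7*k**2 + 361) = -4 + (361 - 7*k**2) = 357 - 7*k**2)
Q(W) - 1*(-38086) = (357 - 7*(-129)**2) - 1*(-38086) = (357 - 7*16641) + 38086 = (357 - 116487) + 38086 = -116130 + 38086 = -78044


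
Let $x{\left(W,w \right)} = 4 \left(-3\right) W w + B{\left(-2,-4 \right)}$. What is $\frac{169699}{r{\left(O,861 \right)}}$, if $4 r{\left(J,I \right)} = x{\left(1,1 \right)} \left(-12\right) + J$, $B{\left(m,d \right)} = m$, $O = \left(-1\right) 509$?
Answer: $- \frac{678796}{341} \approx -1990.6$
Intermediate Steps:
$O = -509$
$x{\left(W,w \right)} = -2 - 12 W w$ ($x{\left(W,w \right)} = 4 \left(-3\right) W w - 2 = - 12 W w - 2 = -2 - 12 W w$)
$r{\left(J,I \right)} = 42 + \frac{J}{4}$ ($r{\left(J,I \right)} = \frac{\left(-2 - 12 \cdot 1\right) \left(-12\right) + J}{4} = \frac{\left(-2 - 12\right) \left(-12\right) + J}{4} = \frac{\left(-14\right) \left(-12\right) + J}{4} = \frac{168 + J}{4} = 42 + \frac{J}{4}$)
$\frac{169699}{r{\left(O,861 \right)}} = \frac{169699}{42 + \frac{1}{4} \left(-509\right)} = \frac{169699}{42 - \frac{509}{4}} = \frac{169699}{- \frac{341}{4}} = 169699 \left(- \frac{4}{341}\right) = - \frac{678796}{341}$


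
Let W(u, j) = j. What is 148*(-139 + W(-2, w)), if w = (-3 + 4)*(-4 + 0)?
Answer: -21164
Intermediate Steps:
w = -4 (w = 1*(-4) = -4)
148*(-139 + W(-2, w)) = 148*(-139 - 4) = 148*(-143) = -21164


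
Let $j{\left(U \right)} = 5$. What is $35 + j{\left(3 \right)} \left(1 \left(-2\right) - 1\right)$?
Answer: $20$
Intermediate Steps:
$35 + j{\left(3 \right)} \left(1 \left(-2\right) - 1\right) = 35 + 5 \left(1 \left(-2\right) - 1\right) = 35 + 5 \left(-2 - 1\right) = 35 + 5 \left(-3\right) = 35 - 15 = 20$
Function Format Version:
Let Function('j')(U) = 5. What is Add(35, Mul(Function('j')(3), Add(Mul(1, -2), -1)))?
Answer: 20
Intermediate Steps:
Add(35, Mul(Function('j')(3), Add(Mul(1, -2), -1))) = Add(35, Mul(5, Add(Mul(1, -2), -1))) = Add(35, Mul(5, Add(-2, -1))) = Add(35, Mul(5, -3)) = Add(35, -15) = 20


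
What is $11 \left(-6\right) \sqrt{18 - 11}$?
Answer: $- 66 \sqrt{7} \approx -174.62$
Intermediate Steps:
$11 \left(-6\right) \sqrt{18 - 11} = - 66 \sqrt{7}$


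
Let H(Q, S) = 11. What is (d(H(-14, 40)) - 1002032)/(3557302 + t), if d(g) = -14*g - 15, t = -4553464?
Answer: 334067/332054 ≈ 1.0061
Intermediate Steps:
d(g) = -15 - 14*g
(d(H(-14, 40)) - 1002032)/(3557302 + t) = ((-15 - 14*11) - 1002032)/(3557302 - 4553464) = ((-15 - 154) - 1002032)/(-996162) = (-169 - 1002032)*(-1/996162) = -1002201*(-1/996162) = 334067/332054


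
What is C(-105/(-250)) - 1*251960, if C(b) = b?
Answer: -12597979/50 ≈ -2.5196e+5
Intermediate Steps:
C(-105/(-250)) - 1*251960 = -105/(-250) - 1*251960 = -105*(-1/250) - 251960 = 21/50 - 251960 = -12597979/50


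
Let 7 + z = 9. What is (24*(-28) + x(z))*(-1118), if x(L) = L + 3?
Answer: 745706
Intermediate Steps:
z = 2 (z = -7 + 9 = 2)
x(L) = 3 + L
(24*(-28) + x(z))*(-1118) = (24*(-28) + (3 + 2))*(-1118) = (-672 + 5)*(-1118) = -667*(-1118) = 745706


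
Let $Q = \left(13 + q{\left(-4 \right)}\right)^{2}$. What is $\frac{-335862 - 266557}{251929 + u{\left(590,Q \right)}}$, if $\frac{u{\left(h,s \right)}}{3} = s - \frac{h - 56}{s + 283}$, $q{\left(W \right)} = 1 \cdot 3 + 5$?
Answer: $- \frac{218075678}{91676423} \approx -2.3788$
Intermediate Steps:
$q{\left(W \right)} = 8$ ($q{\left(W \right)} = 3 + 5 = 8$)
$Q = 441$ ($Q = \left(13 + 8\right)^{2} = 21^{2} = 441$)
$u{\left(h,s \right)} = 3 s - \frac{3 \left(-56 + h\right)}{283 + s}$ ($u{\left(h,s \right)} = 3 \left(s - \frac{h - 56}{s + 283}\right) = 3 \left(s - \frac{-56 + h}{283 + s}\right) = 3 s - \frac{3 \left(-56 + h\right)}{283 + s}$)
$\frac{-335862 - 266557}{251929 + u{\left(590,Q \right)}} = \frac{-335862 - 266557}{251929 + \frac{3 \left(56 + 441^{2} - 590 + 283 \cdot 441\right)}{283 + 441}} = - \frac{602419}{251929 + \frac{3 \left(56 + 194481 - 590 + 124803\right)}{724}} = - \frac{602419}{251929 + 3 \cdot \frac{1}{724} \cdot 318750} = - \frac{602419}{251929 + \frac{478125}{362}} = - \frac{602419}{\frac{91676423}{362}} = \left(-602419\right) \frac{362}{91676423} = - \frac{218075678}{91676423}$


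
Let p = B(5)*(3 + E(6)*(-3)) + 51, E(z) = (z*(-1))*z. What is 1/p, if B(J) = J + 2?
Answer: 1/828 ≈ 0.0012077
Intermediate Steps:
E(z) = -z² (E(z) = (-z)*z = -z²)
B(J) = 2 + J
p = 828 (p = (2 + 5)*(3 - 1*6²*(-3)) + 51 = 7*(3 - 1*36*(-3)) + 51 = 7*(3 - 36*(-3)) + 51 = 7*(3 + 108) + 51 = 7*111 + 51 = 777 + 51 = 828)
1/p = 1/828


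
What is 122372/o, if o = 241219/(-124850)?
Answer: -1388922200/21929 ≈ -63337.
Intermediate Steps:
o = -21929/11350 (o = 241219*(-1/124850) = -21929/11350 ≈ -1.9321)
122372/o = 122372/(-21929/11350) = 122372*(-11350/21929) = -1388922200/21929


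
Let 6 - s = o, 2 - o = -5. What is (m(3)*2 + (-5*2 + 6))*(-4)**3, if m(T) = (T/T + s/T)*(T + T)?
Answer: -256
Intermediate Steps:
o = 7 (o = 2 - 1*(-5) = 2 + 5 = 7)
s = -1 (s = 6 - 1*7 = 6 - 7 = -1)
m(T) = 2*T*(1 - 1/T) (m(T) = (T/T - 1/T)*(T + T) = (1 - 1/T)*(2*T) = 2*T*(1 - 1/T))
(m(3)*2 + (-5*2 + 6))*(-4)**3 = ((-2 + 2*3)*2 + (-5*2 + 6))*(-4)**3 = ((-2 + 6)*2 + (-10 + 6))*(-64) = (4*2 - 4)*(-64) = (8 - 4)*(-64) = 4*(-64) = -256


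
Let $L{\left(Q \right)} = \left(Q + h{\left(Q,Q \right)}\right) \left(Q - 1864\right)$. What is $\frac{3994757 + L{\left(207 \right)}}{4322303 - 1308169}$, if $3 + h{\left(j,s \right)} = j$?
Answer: $\frac{1656865}{1507067} \approx 1.0994$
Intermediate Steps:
$h{\left(j,s \right)} = -3 + j$
$L{\left(Q \right)} = \left(-1864 + Q\right) \left(-3 + 2 Q\right)$ ($L{\left(Q \right)} = \left(Q + \left(-3 + Q\right)\right) \left(Q - 1864\right) = \left(-3 + 2 Q\right) \left(-1864 + Q\right) = \left(-1864 + Q\right) \left(-3 + 2 Q\right)$)
$\frac{3994757 + L{\left(207 \right)}}{4322303 - 1308169} = \frac{3994757 + \left(5592 - 772317 + 2 \cdot 207^{2}\right)}{4322303 - 1308169} = \frac{3994757 + \left(5592 - 772317 + 2 \cdot 42849\right)}{4322303 - 1308169} = \frac{3994757 + \left(5592 - 772317 + 85698\right)}{4322303 - 1308169} = \frac{3994757 - 681027}{3014134} = 3313730 \cdot \frac{1}{3014134} = \frac{1656865}{1507067}$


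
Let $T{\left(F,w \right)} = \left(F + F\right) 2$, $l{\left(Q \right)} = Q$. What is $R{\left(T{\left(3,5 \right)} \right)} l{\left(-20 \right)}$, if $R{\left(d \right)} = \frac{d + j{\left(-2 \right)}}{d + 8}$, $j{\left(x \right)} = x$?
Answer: $-10$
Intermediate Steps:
$T{\left(F,w \right)} = 4 F$ ($T{\left(F,w \right)} = 2 F 2 = 4 F$)
$R{\left(d \right)} = \frac{-2 + d}{8 + d}$ ($R{\left(d \right)} = \frac{d - 2}{d + 8} = \frac{-2 + d}{8 + d}$)
$R{\left(T{\left(3,5 \right)} \right)} l{\left(-20 \right)} = \frac{-2 + 4 \cdot 3}{8 + 4 \cdot 3} \left(-20\right) = \frac{-2 + 12}{8 + 12} \left(-20\right) = \frac{1}{20} \cdot 10 \left(-20\right) = \frac{1}{2} \left(-20\right) = -10$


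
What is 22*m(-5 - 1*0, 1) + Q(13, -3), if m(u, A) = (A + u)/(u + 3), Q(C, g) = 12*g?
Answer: 8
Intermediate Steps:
m(u, A) = (A + u)/(3 + u)
22*m(-5 - 1*0, 1) + Q(13, -3) = 22*((1 + (-5 - 1*0))/(3 + (-5 - 1*0))) + 12*(-3) = 22*((1 + (-5 + 0))/(3 + (-5 + 0))) - 36 = 22*((1 - 5)/(3 - 5)) - 36 = 22*(-4/(-2)) - 36 = 22*(-1/2*(-4)) - 36 = 22*2 - 36 = 44 - 36 = 8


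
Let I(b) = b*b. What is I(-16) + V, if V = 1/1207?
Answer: 308993/1207 ≈ 256.00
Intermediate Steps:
I(b) = b**2
V = 1/1207 ≈ 0.00082850
I(-16) + V = (-16)**2 + 1/1207 = 256 + 1/1207 = 308993/1207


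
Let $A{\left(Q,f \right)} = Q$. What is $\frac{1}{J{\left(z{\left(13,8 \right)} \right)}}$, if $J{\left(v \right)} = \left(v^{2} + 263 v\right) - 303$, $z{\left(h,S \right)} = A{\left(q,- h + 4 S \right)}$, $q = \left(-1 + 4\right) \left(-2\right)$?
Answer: $- \frac{1}{1845} \approx -0.00054201$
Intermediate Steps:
$q = -6$ ($q = 3 \left(-2\right) = -6$)
$z{\left(h,S \right)} = -6$
$J{\left(v \right)} = -303 + v^{2} + 263 v$
$\frac{1}{J{\left(z{\left(13,8 \right)} \right)}} = \frac{1}{-303 + \left(-6\right)^{2} + 263 \left(-6\right)} = \frac{1}{-303 + 36 - 1578} = \frac{1}{-1845} = - \frac{1}{1845}$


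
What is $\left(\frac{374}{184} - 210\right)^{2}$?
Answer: $\frac{366071689}{8464} \approx 43250.0$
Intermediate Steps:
$\left(\frac{374}{184} - 210\right)^{2} = \left(374 \cdot \frac{1}{184} - 210\right)^{2} = \left(\frac{187}{92} - 210\right)^{2} = \left(- \frac{19133}{92}\right)^{2} = \frac{366071689}{8464}$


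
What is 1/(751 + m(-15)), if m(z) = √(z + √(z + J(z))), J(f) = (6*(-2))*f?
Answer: 1/(751 + I*√(15 - √165)) ≈ 0.0013316 - 2.603e-6*I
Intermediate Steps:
J(f) = -12*f
m(z) = √(z + √11*√(-z)) (m(z) = √(z + √(z - 12*z)) = √(z + √(-11*z)) = √(z + √11*√(-z)))
1/(751 + m(-15)) = 1/(751 + √(-15 + √11*√(-1*(-15)))) = 1/(751 + √(-15 + √11*√15)) = 1/(751 + √(-15 + √165))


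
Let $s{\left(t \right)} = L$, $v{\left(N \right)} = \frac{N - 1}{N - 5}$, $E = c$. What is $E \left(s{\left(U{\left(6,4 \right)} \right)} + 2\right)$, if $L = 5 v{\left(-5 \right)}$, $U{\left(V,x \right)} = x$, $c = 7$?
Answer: $35$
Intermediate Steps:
$E = 7$
$v{\left(N \right)} = \frac{-1 + N}{-5 + N}$
$L = 3$ ($L = 5 \frac{-1 - 5}{-5 - 5} = 5 \frac{1}{-10} \left(-6\right) = 5 \left(\left(- \frac{1}{10}\right) \left(-6\right)\right) = 5 \cdot \frac{3}{5} = 3$)
$s{\left(t \right)} = 3$
$E \left(s{\left(U{\left(6,4 \right)} \right)} + 2\right) = 7 \left(3 + 2\right) = 7 \cdot 5 = 35$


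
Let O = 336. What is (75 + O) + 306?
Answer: 717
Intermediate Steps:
(75 + O) + 306 = (75 + 336) + 306 = 411 + 306 = 717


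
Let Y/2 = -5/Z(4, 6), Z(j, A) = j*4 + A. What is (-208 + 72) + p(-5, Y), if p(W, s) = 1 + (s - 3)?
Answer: -1523/11 ≈ -138.45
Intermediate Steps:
Z(j, A) = A + 4*j (Z(j, A) = 4*j + A = A + 4*j)
Y = -5/11 (Y = 2*(-5/(6 + 4*4)) = 2*(-5/(6 + 16)) = 2*(-5/22) = -5/11 ≈ -0.45455)
p(W, s) = -2 + s (p(W, s) = 1 + (-3 + s) = -2 + s)
(-208 + 72) + p(-5, Y) = (-208 + 72) + (-2 - 5/11) = -136 - 27/11 = -1523/11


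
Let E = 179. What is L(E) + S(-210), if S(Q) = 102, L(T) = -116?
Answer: -14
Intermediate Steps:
L(E) + S(-210) = -116 + 102 = -14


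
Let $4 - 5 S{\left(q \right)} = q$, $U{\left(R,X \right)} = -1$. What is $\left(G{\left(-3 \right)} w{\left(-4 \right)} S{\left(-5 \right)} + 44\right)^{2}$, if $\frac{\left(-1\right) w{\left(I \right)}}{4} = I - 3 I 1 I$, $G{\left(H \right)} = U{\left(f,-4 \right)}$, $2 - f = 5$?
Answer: $\frac{2729104}{25} \approx 1.0916 \cdot 10^{5}$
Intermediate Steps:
$f = -3$ ($f = 2 - 5 = -3$)
$G{\left(H \right)} = -1$
$S{\left(q \right)} = \frac{4}{5} - \frac{q}{5}$
$w{\left(I \right)} = - 4 I + 12 I^{2}$ ($w{\left(I \right)} = - 4 \left(I - 3 I 1 I\right) = - 4 \left(I - 3 I I\right) = - 4 \left(I - 3 I^{2}\right) = - 4 I + 12 I^{2}$)
$\left(G{\left(-3 \right)} w{\left(-4 \right)} S{\left(-5 \right)} + 44\right)^{2} = \left(- 4 \left(-4\right) \left(-1 + 3 \left(-4\right)\right) \left(\frac{4}{5} - -1\right) + 44\right)^{2} = \left(- 4 \left(-4\right) \left(-1 - 12\right) \left(\frac{4}{5} + 1\right) + 44\right)^{2} = \left(- 4 \left(-4\right) \left(-13\right) \frac{9}{5} + 44\right)^{2} = \left(\left(-1\right) 208 \cdot \frac{9}{5} + 44\right)^{2} = \left(\left(-208\right) \frac{9}{5} + 44\right)^{2} = \left(- \frac{1872}{5} + 44\right)^{2} = \left(- \frac{1652}{5}\right)^{2} = \frac{2729104}{25}$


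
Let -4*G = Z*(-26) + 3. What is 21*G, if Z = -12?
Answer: -6615/4 ≈ -1653.8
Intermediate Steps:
G = -315/4 (G = -(-12*(-26) + 3)/4 = -(312 + 3)/4 = -¼*315 = -315/4 ≈ -78.750)
21*G = 21*(-315/4) = -6615/4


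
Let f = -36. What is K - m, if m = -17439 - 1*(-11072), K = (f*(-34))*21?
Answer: 32071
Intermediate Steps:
K = 25704 (K = -36*(-34)*21 = 1224*21 = 25704)
m = -6367 (m = -17439 + 11072 = -6367)
K - m = 25704 - 1*(-6367) = 25704 + 6367 = 32071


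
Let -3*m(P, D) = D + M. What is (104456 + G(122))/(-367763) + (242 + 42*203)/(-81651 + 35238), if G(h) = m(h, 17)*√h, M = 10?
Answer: -733878392/1551725829 + 9*√122/367763 ≈ -0.47267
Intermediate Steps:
m(P, D) = -10/3 - D/3 (m(P, D) = -(D + 10)/3 = -(10 + D)/3 = -10/3 - D/3)
G(h) = -9*√h (G(h) = (-10/3 - ⅓*17)*√h = (-10/3 - 17/3)*√h = -9*√h)
(104456 + G(122))/(-367763) + (242 + 42*203)/(-81651 + 35238) = (104456 - 9*√122)/(-367763) + (242 + 42*203)/(-81651 + 35238) = (104456 - 9*√122)*(-1/367763) + (242 + 8526)/(-46413) = (-9496/33433 + 9*√122/367763) + 8768*(-1/46413) = (-9496/33433 + 9*√122/367763) - 8768/46413 = -733878392/1551725829 + 9*√122/367763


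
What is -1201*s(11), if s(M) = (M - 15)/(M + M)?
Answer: 2402/11 ≈ 218.36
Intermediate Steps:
s(M) = (-15 + M)/(2*M) (s(M) = (-15 + M)/((2*M)) = (-15 + M)*(1/(2*M)) = (-15 + M)/(2*M))
-1201*s(11) = -1201*(-15 + 11)/(2*11) = -1201*(-4)/(2*11) = -1201*(-2/11) = 2402/11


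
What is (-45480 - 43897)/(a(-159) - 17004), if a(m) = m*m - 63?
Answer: -89377/8214 ≈ -10.881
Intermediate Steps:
a(m) = -63 + m² (a(m) = m² - 63 = -63 + m²)
(-45480 - 43897)/(a(-159) - 17004) = (-45480 - 43897)/((-63 + (-159)²) - 17004) = -89377/((-63 + 25281) - 17004) = -89377/(25218 - 17004) = -89377/8214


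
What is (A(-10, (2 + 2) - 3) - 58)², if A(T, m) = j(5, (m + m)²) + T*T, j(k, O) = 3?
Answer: 2025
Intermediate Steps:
A(T, m) = 3 + T² (A(T, m) = 3 + T*T = 3 + T²)
(A(-10, (2 + 2) - 3) - 58)² = ((3 + (-10)²) - 58)² = ((3 + 100) - 58)² = (103 - 58)² = 45² = 2025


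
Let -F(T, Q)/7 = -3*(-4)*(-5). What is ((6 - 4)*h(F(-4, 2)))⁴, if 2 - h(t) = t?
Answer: 488455618816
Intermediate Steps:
F(T, Q) = 420 (F(T, Q) = -7*(-3*(-4))*(-5) = -84*(-5) = -7*(-60) = 420)
h(t) = 2 - t
((6 - 4)*h(F(-4, 2)))⁴ = ((6 - 4)*(2 - 1*420))⁴ = (2*(2 - 420))⁴ = (2*(-418))⁴ = (-836)⁴ = 488455618816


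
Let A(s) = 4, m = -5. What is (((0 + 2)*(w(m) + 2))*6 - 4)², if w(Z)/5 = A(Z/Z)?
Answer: 67600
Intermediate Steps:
w(Z) = 20 (w(Z) = 5*4 = 20)
(((0 + 2)*(w(m) + 2))*6 - 4)² = (((0 + 2)*(20 + 2))*6 - 4)² = ((2*22)*6 - 4)² = (44*6 - 4)² = (264 - 4)² = 260² = 67600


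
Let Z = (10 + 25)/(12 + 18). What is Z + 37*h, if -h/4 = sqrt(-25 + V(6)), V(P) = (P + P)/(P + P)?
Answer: 7/6 - 296*I*sqrt(6) ≈ 1.1667 - 725.05*I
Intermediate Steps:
V(P) = 1 (V(P) = (2*P)/((2*P)) = (2*P)*(1/(2*P)) = 1)
Z = 7/6 (Z = 35/30 = 35*(1/30) = 7/6 ≈ 1.1667)
h = -8*I*sqrt(6) (h = -4*sqrt(-25 + 1) = -8*I*sqrt(6) ≈ -19.596*I)
Z + 37*h = 7/6 + 37*(-8*I*sqrt(6)) = 7/6 - 296*I*sqrt(6)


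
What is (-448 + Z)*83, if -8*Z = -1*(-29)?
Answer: -299879/8 ≈ -37485.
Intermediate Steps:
Z = -29/8 (Z = -(-1)*(-29)/8 = -⅛*29 = -29/8 ≈ -3.6250)
(-448 + Z)*83 = (-448 - 29/8)*83 = -3613/8*83 = -299879/8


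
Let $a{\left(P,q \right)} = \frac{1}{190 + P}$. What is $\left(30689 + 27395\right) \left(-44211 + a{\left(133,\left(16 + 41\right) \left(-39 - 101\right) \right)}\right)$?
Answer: $- \frac{829448348768}{323} \approx -2.568 \cdot 10^{9}$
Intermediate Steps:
$\left(30689 + 27395\right) \left(-44211 + a{\left(133,\left(16 + 41\right) \left(-39 - 101\right) \right)}\right) = \left(30689 + 27395\right) \left(-44211 + \frac{1}{190 + 133}\right) = 58084 \left(-44211 + \frac{1}{323}\right) = 58084 \left(- \frac{14280152}{323}\right) = - \frac{829448348768}{323}$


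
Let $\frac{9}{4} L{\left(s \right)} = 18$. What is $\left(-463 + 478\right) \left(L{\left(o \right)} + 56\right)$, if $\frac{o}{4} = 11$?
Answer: $960$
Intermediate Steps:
$o = 44$ ($o = 4 \cdot 11 = 44$)
$L{\left(s \right)} = 8$ ($L{\left(s \right)} = \frac{4}{9} \cdot 18 = 8$)
$\left(-463 + 478\right) \left(L{\left(o \right)} + 56\right) = \left(-463 + 478\right) \left(8 + 56\right) = 15 \cdot 64 = 960$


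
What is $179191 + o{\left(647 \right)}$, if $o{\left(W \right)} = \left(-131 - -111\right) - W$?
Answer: $178524$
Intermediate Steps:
$o{\left(W \right)} = -20 - W$ ($o{\left(W \right)} = \left(-131 + 111\right) - W = -20 - W$)
$179191 + o{\left(647 \right)} = 179191 - 667 = 178524$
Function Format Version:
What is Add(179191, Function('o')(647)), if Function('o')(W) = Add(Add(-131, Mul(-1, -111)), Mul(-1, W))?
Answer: 178524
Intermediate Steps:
Function('o')(W) = Add(-20, Mul(-1, W)) (Function('o')(W) = Add(Add(-131, 111), Mul(-1, W)) = Add(-20, Mul(-1, W)))
Add(179191, Function('o')(647)) = Add(179191, Add(-20, Mul(-1, 647))) = Add(179191, Add(-20, -647)) = Add(179191, -667) = 178524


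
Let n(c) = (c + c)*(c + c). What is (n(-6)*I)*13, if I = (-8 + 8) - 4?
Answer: -7488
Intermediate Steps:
I = -4 (I = 0 - 4 = -4)
n(c) = 4*c² (n(c) = (2*c)*(2*c) = 4*c²)
(n(-6)*I)*13 = ((4*(-6)²)*(-4))*13 = ((4*36)*(-4))*13 = (144*(-4))*13 = -576*13 = -7488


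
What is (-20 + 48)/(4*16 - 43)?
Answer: 4/3 ≈ 1.3333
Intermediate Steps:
(-20 + 48)/(4*16 - 43) = 28/(64 - 43) = 28/21 = (1/21)*28 = 4/3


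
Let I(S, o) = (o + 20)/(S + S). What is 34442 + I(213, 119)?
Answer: 14672431/426 ≈ 34442.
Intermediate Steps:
I(S, o) = (20 + o)/(2*S) (I(S, o) = (20 + o)/((2*S)) = (20 + o)*(1/(2*S)) = (20 + o)/(2*S))
34442 + I(213, 119) = 34442 + (½)*(20 + 119)/213 = 34442 + (½)*(1/213)*139 = 34442 + 139/426 = 14672431/426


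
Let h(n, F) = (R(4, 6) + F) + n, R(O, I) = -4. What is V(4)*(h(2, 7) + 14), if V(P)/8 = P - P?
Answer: 0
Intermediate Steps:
V(P) = 0 (V(P) = 8*(P - P) = 8*0 = 0)
h(n, F) = -4 + F + n (h(n, F) = (-4 + F) + n = -4 + F + n)
V(4)*(h(2, 7) + 14) = 0*((-4 + 7 + 2) + 14) = 0*(5 + 14) = 0*19 = 0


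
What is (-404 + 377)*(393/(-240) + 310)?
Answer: -666063/80 ≈ -8325.8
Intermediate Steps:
(-404 + 377)*(393/(-240) + 310) = -27*(393*(-1/240) + 310) = -27*(-131/80 + 310) = -27*24669/80 = -666063/80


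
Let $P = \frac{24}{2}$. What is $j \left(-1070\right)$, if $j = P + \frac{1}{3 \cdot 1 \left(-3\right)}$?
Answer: $- \frac{114490}{9} \approx -12721.0$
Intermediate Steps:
$P = 12$ ($P = 24 \cdot \frac{1}{2} = 12$)
$j = \frac{107}{9}$ ($j = 12 + \frac{1}{3 \cdot 1 \left(-3\right)} = 12 + \frac{1}{3 \left(-3\right)} = 12 + \frac{1}{-9} = 12 - \frac{1}{9} = \frac{107}{9} \approx 11.889$)
$j \left(-1070\right) = \frac{107}{9} \left(-1070\right) = - \frac{114490}{9}$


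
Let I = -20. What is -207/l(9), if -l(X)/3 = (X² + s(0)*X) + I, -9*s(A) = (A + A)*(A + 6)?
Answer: 69/61 ≈ 1.1311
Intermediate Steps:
s(A) = -2*A*(6 + A)/9 (s(A) = -(A + A)*(A + 6)/9 = -2*A*(6 + A)/9)
l(X) = 60 - 3*X² (l(X) = -3*((X² + (-2/9*0*(6 + 0))*X) - 20) = -3*((X² + (-2/9*0*6)*X) - 20) = -3*((X² + 0*X) - 20) = -3*((X² + 0) - 20) = -3*(X² - 20) = -3*(-20 + X²) = 60 - 3*X²)
-207/l(9) = -207/(60 - 3*9²) = -207/(60 - 3*81) = -207/(60 - 243) = -207/(-183) = -207*(-1/183) = 69/61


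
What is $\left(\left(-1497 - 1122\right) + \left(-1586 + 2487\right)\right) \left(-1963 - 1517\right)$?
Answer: $5978640$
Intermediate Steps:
$\left(\left(-1497 - 1122\right) + \left(-1586 + 2487\right)\right) \left(-1963 - 1517\right) = \left(-2619 + 901\right) \left(-3480\right) = \left(-1718\right) \left(-3480\right) = 5978640$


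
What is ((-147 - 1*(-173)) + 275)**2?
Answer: 90601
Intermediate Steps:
((-147 - 1*(-173)) + 275)**2 = ((-147 + 173) + 275)**2 = (26 + 275)**2 = 301**2 = 90601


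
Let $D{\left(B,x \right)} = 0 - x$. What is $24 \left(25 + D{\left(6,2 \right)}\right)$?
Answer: $552$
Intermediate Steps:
$D{\left(B,x \right)} = - x$
$24 \left(25 + D{\left(6,2 \right)}\right) = 24 \left(25 - 2\right) = 24 \cdot 23 = 552$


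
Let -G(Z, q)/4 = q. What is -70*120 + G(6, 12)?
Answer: -8448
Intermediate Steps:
G(Z, q) = -4*q
-70*120 + G(6, 12) = -70*120 - 4*12 = -8400 - 48 = -8448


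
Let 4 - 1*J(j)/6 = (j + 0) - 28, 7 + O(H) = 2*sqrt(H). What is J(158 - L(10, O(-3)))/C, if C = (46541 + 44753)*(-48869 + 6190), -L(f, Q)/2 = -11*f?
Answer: -282/1948168313 ≈ -1.4475e-7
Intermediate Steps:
O(H) = -7 + 2*sqrt(H)
L(f, Q) = 22*f (L(f, Q) = -(-22)*f = 22*f)
J(j) = 192 - 6*j (J(j) = 24 - 6*((j + 0) - 28) = 24 - 6*(j - 28) = 24 - 6*(-28 + j) = 24 + (168 - 6*j) = 192 - 6*j)
C = -3896336626 (C = 91294*(-42679) = -3896336626)
J(158 - L(10, O(-3)))/C = (192 - 6*(158 - 22*10))/(-3896336626) = (192 - 6*(158 - 1*220))*(-1/3896336626) = (192 - 6*(158 - 220))*(-1/3896336626) = (192 - 6*(-62))*(-1/3896336626) = (192 + 372)*(-1/3896336626) = 564*(-1/3896336626) = -282/1948168313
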